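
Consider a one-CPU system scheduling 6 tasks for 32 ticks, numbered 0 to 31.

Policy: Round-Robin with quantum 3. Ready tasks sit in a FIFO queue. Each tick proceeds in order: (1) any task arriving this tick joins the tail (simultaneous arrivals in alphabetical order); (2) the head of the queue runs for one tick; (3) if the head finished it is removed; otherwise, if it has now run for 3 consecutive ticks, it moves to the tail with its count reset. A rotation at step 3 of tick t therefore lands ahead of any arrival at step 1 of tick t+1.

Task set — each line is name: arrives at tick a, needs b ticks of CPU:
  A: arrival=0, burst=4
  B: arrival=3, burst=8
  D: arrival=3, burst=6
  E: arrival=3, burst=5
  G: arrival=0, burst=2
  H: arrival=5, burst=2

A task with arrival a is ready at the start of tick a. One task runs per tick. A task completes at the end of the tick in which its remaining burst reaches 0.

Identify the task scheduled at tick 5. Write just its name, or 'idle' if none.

running at tick 5 = A

t=0: queue=[A,G] q_used=0 → run A
t=1: queue=[A,G] q_used=1 → run A
t=2: queue=[A,G] q_used=2 → run A
t=3: queue=[G,A,B,D,E] q_used=0 → run G
t=4: queue=[G,A,B,D,E] q_used=1 → run G
t=5: queue=[A,B,D,E,H] q_used=0 → run A
t=6: queue=[B,D,E,H] q_used=0 → run B
t=7: queue=[B,D,E,H] q_used=1 → run B
t=8: queue=[B,D,E,H] q_used=2 → run B
t=9: queue=[D,E,H,B] q_used=0 → run D
t=10: queue=[D,E,H,B] q_used=1 → run D
t=11: queue=[D,E,H,B] q_used=2 → run D
t=12: queue=[E,H,B,D] q_used=0 → run E
t=13: queue=[E,H,B,D] q_used=1 → run E
t=14: queue=[E,H,B,D] q_used=2 → run E
t=15: queue=[H,B,D,E] q_used=0 → run H
t=16: queue=[H,B,D,E] q_used=1 → run H
t=17: queue=[B,D,E] q_used=0 → run B
t=18: queue=[B,D,E] q_used=1 → run B
t=19: queue=[B,D,E] q_used=2 → run B
t=20: queue=[D,E,B] q_used=0 → run D
t=21: queue=[D,E,B] q_used=1 → run D
t=22: queue=[D,E,B] q_used=2 → run D
t=23: queue=[E,B] q_used=0 → run E
t=24: queue=[E,B] q_used=1 → run E
t=25: queue=[B] q_used=0 → run B
t=26: queue=[B] q_used=1 → run B
t=27: (idle)
t=28: (idle)
t=29: (idle)
t=30: (idle)
t=31: (idle)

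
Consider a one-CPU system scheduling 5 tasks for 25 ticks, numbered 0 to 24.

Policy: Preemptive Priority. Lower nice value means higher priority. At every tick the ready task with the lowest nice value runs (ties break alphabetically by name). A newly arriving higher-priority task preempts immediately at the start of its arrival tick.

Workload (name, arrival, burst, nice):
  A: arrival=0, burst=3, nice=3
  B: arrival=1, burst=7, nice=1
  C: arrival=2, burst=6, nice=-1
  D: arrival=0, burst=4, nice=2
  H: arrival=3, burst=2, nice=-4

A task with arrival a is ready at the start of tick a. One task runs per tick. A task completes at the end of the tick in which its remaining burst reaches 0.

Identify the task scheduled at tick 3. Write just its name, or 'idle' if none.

t=0: ready={A,D} → run D
t=1: ready={A,B,D} → run B
t=2: ready={A,B,C,D} → run C
t=3: ready={A,B,C,D,H} → run H
t=4: ready={A,B,C,D,H} → run H
t=5: ready={A,B,C,D} → run C
t=6: ready={A,B,C,D} → run C
t=7: ready={A,B,C,D} → run C
t=8: ready={A,B,C,D} → run C
t=9: ready={A,B,C,D} → run C
t=10: ready={A,B,D} → run B
t=11: ready={A,B,D} → run B
t=12: ready={A,B,D} → run B
t=13: ready={A,B,D} → run B
t=14: ready={A,B,D} → run B
t=15: ready={A,B,D} → run B
t=16: ready={A,D} → run D
t=17: ready={A,D} → run D
t=18: ready={A,D} → run D
t=19: ready={A} → run A
t=20: ready={A} → run A
t=21: ready={A} → run A
t=22: (idle)
t=23: (idle)
t=24: (idle)

running at tick 3 = H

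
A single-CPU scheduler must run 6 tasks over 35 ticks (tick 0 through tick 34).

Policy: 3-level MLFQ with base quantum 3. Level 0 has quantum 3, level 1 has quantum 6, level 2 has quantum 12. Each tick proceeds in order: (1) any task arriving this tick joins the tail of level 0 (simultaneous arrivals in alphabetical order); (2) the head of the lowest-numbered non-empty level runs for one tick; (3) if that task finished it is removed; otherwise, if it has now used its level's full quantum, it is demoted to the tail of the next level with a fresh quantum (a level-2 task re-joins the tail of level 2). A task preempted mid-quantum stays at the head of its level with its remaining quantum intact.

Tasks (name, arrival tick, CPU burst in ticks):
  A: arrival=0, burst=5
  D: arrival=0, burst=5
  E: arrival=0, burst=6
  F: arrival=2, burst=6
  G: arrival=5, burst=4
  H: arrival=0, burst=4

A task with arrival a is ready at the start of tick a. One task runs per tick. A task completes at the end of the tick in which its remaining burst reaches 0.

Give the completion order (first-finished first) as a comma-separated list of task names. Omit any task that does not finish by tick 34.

completion order = A, D, E, H, F, G

t=0: L0/L1/L2 = ADEH/-/- → run A
t=1: L0/L1/L2 = ADEH/-/- → run A
t=2: L0/L1/L2 = ADEHF/-/- → run A
t=3: L0/L1/L2 = DEHF/A/- → run D
t=4: L0/L1/L2 = DEHF/A/- → run D
t=5: L0/L1/L2 = DEHFG/A/- → run D
t=6: L0/L1/L2 = EHFG/AD/- → run E
t=7: L0/L1/L2 = EHFG/AD/- → run E
t=8: L0/L1/L2 = EHFG/AD/- → run E
t=9: L0/L1/L2 = HFG/ADE/- → run H
t=10: L0/L1/L2 = HFG/ADE/- → run H
t=11: L0/L1/L2 = HFG/ADE/- → run H
t=12: L0/L1/L2 = FG/ADEH/- → run F
t=13: L0/L1/L2 = FG/ADEH/- → run F
t=14: L0/L1/L2 = FG/ADEH/- → run F
t=15: L0/L1/L2 = G/ADEHF/- → run G
t=16: L0/L1/L2 = G/ADEHF/- → run G
t=17: L0/L1/L2 = G/ADEHF/- → run G
t=18: L0/L1/L2 = -/ADEHFG/- → run A
t=19: L0/L1/L2 = -/ADEHFG/- → run A
t=20: L0/L1/L2 = -/DEHFG/- → run D
t=21: L0/L1/L2 = -/DEHFG/- → run D
t=22: L0/L1/L2 = -/EHFG/- → run E
t=23: L0/L1/L2 = -/EHFG/- → run E
t=24: L0/L1/L2 = -/EHFG/- → run E
t=25: L0/L1/L2 = -/HFG/- → run H
t=26: L0/L1/L2 = -/FG/- → run F
t=27: L0/L1/L2 = -/FG/- → run F
t=28: L0/L1/L2 = -/FG/- → run F
t=29: L0/L1/L2 = -/G/- → run G
t=30: (idle)
t=31: (idle)
t=32: (idle)
t=33: (idle)
t=34: (idle)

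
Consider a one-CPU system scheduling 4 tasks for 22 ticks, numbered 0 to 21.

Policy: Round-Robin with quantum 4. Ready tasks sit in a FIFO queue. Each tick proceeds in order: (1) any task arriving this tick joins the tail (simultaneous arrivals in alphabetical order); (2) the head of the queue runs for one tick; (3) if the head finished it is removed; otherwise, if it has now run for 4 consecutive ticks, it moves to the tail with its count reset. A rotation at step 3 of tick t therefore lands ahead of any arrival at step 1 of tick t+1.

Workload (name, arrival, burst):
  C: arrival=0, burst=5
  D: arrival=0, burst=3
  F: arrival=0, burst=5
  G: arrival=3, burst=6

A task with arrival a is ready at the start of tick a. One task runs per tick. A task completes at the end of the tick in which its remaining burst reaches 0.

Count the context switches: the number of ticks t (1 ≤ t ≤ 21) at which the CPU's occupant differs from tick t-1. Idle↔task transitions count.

t=0: queue=[C,D,F] q_used=0 → run C
t=1: queue=[C,D,F] q_used=1 → run C
t=2: queue=[C,D,F] q_used=2 → run C
t=3: queue=[C,D,F,G] q_used=3 → run C
t=4: queue=[D,F,G,C] q_used=0 → run D
t=5: queue=[D,F,G,C] q_used=1 → run D
t=6: queue=[D,F,G,C] q_used=2 → run D
t=7: queue=[F,G,C] q_used=0 → run F
t=8: queue=[F,G,C] q_used=1 → run F
t=9: queue=[F,G,C] q_used=2 → run F
t=10: queue=[F,G,C] q_used=3 → run F
t=11: queue=[G,C,F] q_used=0 → run G
t=12: queue=[G,C,F] q_used=1 → run G
t=13: queue=[G,C,F] q_used=2 → run G
t=14: queue=[G,C,F] q_used=3 → run G
t=15: queue=[C,F,G] q_used=0 → run C
t=16: queue=[F,G] q_used=0 → run F
t=17: queue=[G] q_used=0 → run G
t=18: queue=[G] q_used=1 → run G
t=19: (idle)
t=20: (idle)
t=21: (idle)

context switches = 7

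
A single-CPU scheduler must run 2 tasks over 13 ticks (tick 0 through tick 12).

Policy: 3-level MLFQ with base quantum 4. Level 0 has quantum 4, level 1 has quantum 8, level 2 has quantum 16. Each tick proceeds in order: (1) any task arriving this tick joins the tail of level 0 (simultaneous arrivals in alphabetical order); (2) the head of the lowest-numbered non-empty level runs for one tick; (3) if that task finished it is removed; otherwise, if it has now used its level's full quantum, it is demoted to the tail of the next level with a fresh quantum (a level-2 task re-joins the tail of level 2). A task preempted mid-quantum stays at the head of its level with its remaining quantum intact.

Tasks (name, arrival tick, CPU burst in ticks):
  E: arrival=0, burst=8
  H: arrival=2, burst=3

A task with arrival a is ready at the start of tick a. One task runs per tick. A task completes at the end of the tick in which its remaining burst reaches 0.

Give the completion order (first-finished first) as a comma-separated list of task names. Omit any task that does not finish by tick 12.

completion order = H, E

t=0: L0/L1/L2 = E/-/- → run E
t=1: L0/L1/L2 = E/-/- → run E
t=2: L0/L1/L2 = EH/-/- → run E
t=3: L0/L1/L2 = EH/-/- → run E
t=4: L0/L1/L2 = H/E/- → run H
t=5: L0/L1/L2 = H/E/- → run H
t=6: L0/L1/L2 = H/E/- → run H
t=7: L0/L1/L2 = -/E/- → run E
t=8: L0/L1/L2 = -/E/- → run E
t=9: L0/L1/L2 = -/E/- → run E
t=10: L0/L1/L2 = -/E/- → run E
t=11: (idle)
t=12: (idle)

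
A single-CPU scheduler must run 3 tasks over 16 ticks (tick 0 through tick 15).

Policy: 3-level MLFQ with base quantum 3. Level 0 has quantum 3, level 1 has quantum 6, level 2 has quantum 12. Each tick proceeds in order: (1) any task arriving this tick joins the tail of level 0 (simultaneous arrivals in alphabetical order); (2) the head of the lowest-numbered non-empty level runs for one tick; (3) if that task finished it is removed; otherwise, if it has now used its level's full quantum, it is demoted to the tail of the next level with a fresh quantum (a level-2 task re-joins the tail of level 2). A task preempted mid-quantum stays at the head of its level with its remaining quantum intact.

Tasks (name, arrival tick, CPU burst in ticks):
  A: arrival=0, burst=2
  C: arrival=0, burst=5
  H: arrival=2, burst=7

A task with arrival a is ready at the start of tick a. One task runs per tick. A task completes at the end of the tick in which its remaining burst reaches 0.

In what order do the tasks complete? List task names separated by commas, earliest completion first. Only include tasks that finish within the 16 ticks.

completion order = A, C, H

t=0: L0/L1/L2 = AC/-/- → run A
t=1: L0/L1/L2 = AC/-/- → run A
t=2: L0/L1/L2 = CH/-/- → run C
t=3: L0/L1/L2 = CH/-/- → run C
t=4: L0/L1/L2 = CH/-/- → run C
t=5: L0/L1/L2 = H/C/- → run H
t=6: L0/L1/L2 = H/C/- → run H
t=7: L0/L1/L2 = H/C/- → run H
t=8: L0/L1/L2 = -/CH/- → run C
t=9: L0/L1/L2 = -/CH/- → run C
t=10: L0/L1/L2 = -/H/- → run H
t=11: L0/L1/L2 = -/H/- → run H
t=12: L0/L1/L2 = -/H/- → run H
t=13: L0/L1/L2 = -/H/- → run H
t=14: (idle)
t=15: (idle)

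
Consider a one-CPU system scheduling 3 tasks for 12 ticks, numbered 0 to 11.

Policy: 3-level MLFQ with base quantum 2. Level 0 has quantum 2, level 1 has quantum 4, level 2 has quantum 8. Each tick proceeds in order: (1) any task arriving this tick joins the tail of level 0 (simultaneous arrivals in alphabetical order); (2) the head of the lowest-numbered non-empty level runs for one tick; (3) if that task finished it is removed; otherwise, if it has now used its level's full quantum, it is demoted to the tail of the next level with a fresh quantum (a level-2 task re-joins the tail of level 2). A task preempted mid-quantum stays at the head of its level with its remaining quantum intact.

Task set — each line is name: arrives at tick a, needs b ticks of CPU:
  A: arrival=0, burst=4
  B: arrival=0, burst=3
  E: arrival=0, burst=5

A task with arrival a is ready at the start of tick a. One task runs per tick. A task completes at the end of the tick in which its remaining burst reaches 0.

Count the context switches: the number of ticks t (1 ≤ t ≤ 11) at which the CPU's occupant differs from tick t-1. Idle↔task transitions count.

context switches = 5

t=0: L0/L1/L2 = ABE/-/- → run A
t=1: L0/L1/L2 = ABE/-/- → run A
t=2: L0/L1/L2 = BE/A/- → run B
t=3: L0/L1/L2 = BE/A/- → run B
t=4: L0/L1/L2 = E/AB/- → run E
t=5: L0/L1/L2 = E/AB/- → run E
t=6: L0/L1/L2 = -/ABE/- → run A
t=7: L0/L1/L2 = -/ABE/- → run A
t=8: L0/L1/L2 = -/BE/- → run B
t=9: L0/L1/L2 = -/E/- → run E
t=10: L0/L1/L2 = -/E/- → run E
t=11: L0/L1/L2 = -/E/- → run E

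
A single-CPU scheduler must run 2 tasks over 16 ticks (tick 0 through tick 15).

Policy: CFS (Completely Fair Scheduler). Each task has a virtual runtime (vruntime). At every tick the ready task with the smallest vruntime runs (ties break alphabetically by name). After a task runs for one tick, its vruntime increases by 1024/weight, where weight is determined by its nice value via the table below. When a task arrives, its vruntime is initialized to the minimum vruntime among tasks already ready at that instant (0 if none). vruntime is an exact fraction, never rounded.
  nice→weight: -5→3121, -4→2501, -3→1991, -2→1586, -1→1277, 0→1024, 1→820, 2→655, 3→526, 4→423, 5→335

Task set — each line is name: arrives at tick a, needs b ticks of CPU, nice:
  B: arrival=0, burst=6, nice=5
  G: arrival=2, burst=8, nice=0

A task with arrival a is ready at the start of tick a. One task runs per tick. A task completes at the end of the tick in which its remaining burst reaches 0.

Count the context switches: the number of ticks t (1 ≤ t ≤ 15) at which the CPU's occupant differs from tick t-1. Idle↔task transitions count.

context switches = 7

t=0: vr[B=0] → run B
t=1: vr[B=1024/335] → run B
t=2: vr[B=2048/335 G=2048/335] → run B
t=3: vr[B=3072/335 G=2048/335] → run G
t=4: vr[B=3072/335 G=2383/335] → run G
t=5: vr[B=3072/335 G=2718/335] → run G
t=6: vr[B=3072/335 G=3053/335] → run G
t=7: vr[B=3072/335 G=3388/335] → run B
t=8: vr[B=4096/335 G=3388/335] → run G
t=9: vr[B=4096/335 G=3723/335] → run G
t=10: vr[B=4096/335 G=4058/335] → run G
t=11: vr[B=4096/335 G=4393/335] → run B
t=12: vr[B=1024/67 G=4393/335] → run G
t=13: vr[B=1024/67] → run B
t=14: (idle)
t=15: (idle)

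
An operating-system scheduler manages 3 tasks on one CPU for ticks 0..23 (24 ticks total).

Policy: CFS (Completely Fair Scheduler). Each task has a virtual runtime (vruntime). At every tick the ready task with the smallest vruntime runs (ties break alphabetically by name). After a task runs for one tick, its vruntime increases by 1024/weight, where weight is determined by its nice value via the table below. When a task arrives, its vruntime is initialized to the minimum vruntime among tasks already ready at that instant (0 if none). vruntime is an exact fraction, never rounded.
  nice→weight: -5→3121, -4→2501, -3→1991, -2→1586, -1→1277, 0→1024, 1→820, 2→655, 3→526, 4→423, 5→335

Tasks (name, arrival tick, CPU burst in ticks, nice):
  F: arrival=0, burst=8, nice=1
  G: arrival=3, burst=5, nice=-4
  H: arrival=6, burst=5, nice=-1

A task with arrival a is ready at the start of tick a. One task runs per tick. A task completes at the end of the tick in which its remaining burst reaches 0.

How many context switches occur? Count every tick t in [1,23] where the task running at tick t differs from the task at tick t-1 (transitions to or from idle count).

t=0: vr[F=0] → run F
t=1: vr[F=256/205] → run F
t=2: vr[F=512/205] → run F
t=3: vr[F=768/205 G=768/205] → run F
t=4: vr[F=1024/205 G=768/205] → run G
t=5: vr[F=1024/205 G=51968/12505] → run G
t=6: vr[F=1024/205 G=57088/12505 H=57088/12505] → run G
t=7: vr[F=1024/205 G=62208/12505 H=57088/12505] → run H
t=8: vr[F=1024/205 G=62208/12505 H=85706496/15968885] → run G
t=9: vr[F=1024/205 G=67328/12505 H=85706496/15968885] → run F
t=10: vr[F=256/41 G=67328/12505 H=85706496/15968885] → run H
t=11: vr[F=256/41 G=67328/12505 H=98511616/15968885] → run G
t=12: vr[F=256/41 H=98511616/15968885] → run H
t=13: vr[F=256/41 H=111316736/15968885] → run F
t=14: vr[F=1536/205 H=111316736/15968885] → run H
t=15: vr[F=1536/205 H=124121856/15968885] → run F
t=16: vr[F=1792/205 H=124121856/15968885] → run H
t=17: vr[F=1792/205] → run F
t=18: (idle)
t=19: (idle)
t=20: (idle)
t=21: (idle)
t=22: (idle)
t=23: (idle)

context switches = 13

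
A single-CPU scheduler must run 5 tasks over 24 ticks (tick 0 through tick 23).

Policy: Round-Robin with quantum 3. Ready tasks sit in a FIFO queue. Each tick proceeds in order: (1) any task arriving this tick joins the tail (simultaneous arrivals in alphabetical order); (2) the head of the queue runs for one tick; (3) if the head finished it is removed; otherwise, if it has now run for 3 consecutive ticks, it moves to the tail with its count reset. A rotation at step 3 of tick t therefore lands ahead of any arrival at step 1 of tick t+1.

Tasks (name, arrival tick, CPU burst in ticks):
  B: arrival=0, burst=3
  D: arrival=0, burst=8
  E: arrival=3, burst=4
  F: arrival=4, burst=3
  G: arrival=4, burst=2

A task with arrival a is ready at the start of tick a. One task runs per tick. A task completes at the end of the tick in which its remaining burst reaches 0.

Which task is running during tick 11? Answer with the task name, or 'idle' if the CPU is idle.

running at tick 11 = F

t=0: queue=[B,D] q_used=0 → run B
t=1: queue=[B,D] q_used=1 → run B
t=2: queue=[B,D] q_used=2 → run B
t=3: queue=[D,E] q_used=0 → run D
t=4: queue=[D,E,F,G] q_used=1 → run D
t=5: queue=[D,E,F,G] q_used=2 → run D
t=6: queue=[E,F,G,D] q_used=0 → run E
t=7: queue=[E,F,G,D] q_used=1 → run E
t=8: queue=[E,F,G,D] q_used=2 → run E
t=9: queue=[F,G,D,E] q_used=0 → run F
t=10: queue=[F,G,D,E] q_used=1 → run F
t=11: queue=[F,G,D,E] q_used=2 → run F
t=12: queue=[G,D,E] q_used=0 → run G
t=13: queue=[G,D,E] q_used=1 → run G
t=14: queue=[D,E] q_used=0 → run D
t=15: queue=[D,E] q_used=1 → run D
t=16: queue=[D,E] q_used=2 → run D
t=17: queue=[E,D] q_used=0 → run E
t=18: queue=[D] q_used=0 → run D
t=19: queue=[D] q_used=1 → run D
t=20: (idle)
t=21: (idle)
t=22: (idle)
t=23: (idle)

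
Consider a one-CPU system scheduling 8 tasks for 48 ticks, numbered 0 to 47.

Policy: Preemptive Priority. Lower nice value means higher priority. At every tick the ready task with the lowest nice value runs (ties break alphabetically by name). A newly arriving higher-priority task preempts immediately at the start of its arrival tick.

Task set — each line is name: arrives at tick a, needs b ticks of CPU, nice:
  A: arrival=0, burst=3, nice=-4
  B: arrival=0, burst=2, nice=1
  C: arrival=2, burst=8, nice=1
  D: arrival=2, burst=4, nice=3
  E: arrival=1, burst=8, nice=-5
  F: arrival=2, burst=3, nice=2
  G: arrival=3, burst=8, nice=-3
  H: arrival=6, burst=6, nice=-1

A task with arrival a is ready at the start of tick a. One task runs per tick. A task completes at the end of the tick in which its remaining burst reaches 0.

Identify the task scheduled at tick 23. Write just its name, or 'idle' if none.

t=0: ready={A,B} → run A
t=1: ready={A,B,E} → run E
t=2: ready={A,B,C,D,E,F} → run E
t=3: ready={A,B,C,D,E,F,G} → run E
t=4: ready={A,B,C,D,E,F,G} → run E
t=5: ready={A,B,C,D,E,F,G} → run E
t=6: ready={A,B,C,D,E,F,G,H} → run E
t=7: ready={A,B,C,D,E,F,G,H} → run E
t=8: ready={A,B,C,D,E,F,G,H} → run E
t=9: ready={A,B,C,D,F,G,H} → run A
t=10: ready={A,B,C,D,F,G,H} → run A
t=11: ready={B,C,D,F,G,H} → run G
t=12: ready={B,C,D,F,G,H} → run G
t=13: ready={B,C,D,F,G,H} → run G
t=14: ready={B,C,D,F,G,H} → run G
t=15: ready={B,C,D,F,G,H} → run G
t=16: ready={B,C,D,F,G,H} → run G
t=17: ready={B,C,D,F,G,H} → run G
t=18: ready={B,C,D,F,G,H} → run G
t=19: ready={B,C,D,F,H} → run H
t=20: ready={B,C,D,F,H} → run H
t=21: ready={B,C,D,F,H} → run H
t=22: ready={B,C,D,F,H} → run H
t=23: ready={B,C,D,F,H} → run H
t=24: ready={B,C,D,F,H} → run H
t=25: ready={B,C,D,F} → run B
t=26: ready={B,C,D,F} → run B
t=27: ready={C,D,F} → run C
t=28: ready={C,D,F} → run C
t=29: ready={C,D,F} → run C
t=30: ready={C,D,F} → run C
t=31: ready={C,D,F} → run C
t=32: ready={C,D,F} → run C
t=33: ready={C,D,F} → run C
t=34: ready={C,D,F} → run C
t=35: ready={D,F} → run F
t=36: ready={D,F} → run F
t=37: ready={D,F} → run F
t=38: ready={D} → run D
t=39: ready={D} → run D
t=40: ready={D} → run D
t=41: ready={D} → run D
t=42: (idle)
t=43: (idle)
t=44: (idle)
t=45: (idle)
t=46: (idle)
t=47: (idle)

running at tick 23 = H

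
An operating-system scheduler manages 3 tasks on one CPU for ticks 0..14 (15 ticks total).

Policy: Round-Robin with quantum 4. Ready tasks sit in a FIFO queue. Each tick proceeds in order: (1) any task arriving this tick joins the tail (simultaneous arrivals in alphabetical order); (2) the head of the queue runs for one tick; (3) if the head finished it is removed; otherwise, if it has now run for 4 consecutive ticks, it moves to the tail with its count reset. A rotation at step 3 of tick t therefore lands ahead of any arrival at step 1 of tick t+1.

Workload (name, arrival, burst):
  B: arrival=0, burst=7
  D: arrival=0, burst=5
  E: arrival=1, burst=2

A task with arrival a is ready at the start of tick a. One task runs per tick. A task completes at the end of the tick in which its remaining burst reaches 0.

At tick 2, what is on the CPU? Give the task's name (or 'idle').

running at tick 2 = B

t=0: queue=[B,D] q_used=0 → run B
t=1: queue=[B,D,E] q_used=1 → run B
t=2: queue=[B,D,E] q_used=2 → run B
t=3: queue=[B,D,E] q_used=3 → run B
t=4: queue=[D,E,B] q_used=0 → run D
t=5: queue=[D,E,B] q_used=1 → run D
t=6: queue=[D,E,B] q_used=2 → run D
t=7: queue=[D,E,B] q_used=3 → run D
t=8: queue=[E,B,D] q_used=0 → run E
t=9: queue=[E,B,D] q_used=1 → run E
t=10: queue=[B,D] q_used=0 → run B
t=11: queue=[B,D] q_used=1 → run B
t=12: queue=[B,D] q_used=2 → run B
t=13: queue=[D] q_used=0 → run D
t=14: (idle)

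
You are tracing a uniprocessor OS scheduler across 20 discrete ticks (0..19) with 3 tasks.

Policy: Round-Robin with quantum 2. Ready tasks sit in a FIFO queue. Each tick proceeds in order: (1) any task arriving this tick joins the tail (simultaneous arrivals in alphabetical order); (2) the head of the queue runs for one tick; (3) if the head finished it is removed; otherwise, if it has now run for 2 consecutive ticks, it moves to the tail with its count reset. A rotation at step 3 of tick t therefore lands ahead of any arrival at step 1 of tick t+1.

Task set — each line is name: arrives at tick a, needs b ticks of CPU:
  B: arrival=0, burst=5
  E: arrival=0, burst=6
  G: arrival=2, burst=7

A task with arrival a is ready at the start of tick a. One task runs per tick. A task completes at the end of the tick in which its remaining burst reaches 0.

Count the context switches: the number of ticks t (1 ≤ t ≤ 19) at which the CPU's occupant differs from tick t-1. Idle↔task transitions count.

t=0: queue=[B,E] q_used=0 → run B
t=1: queue=[B,E] q_used=1 → run B
t=2: queue=[E,B,G] q_used=0 → run E
t=3: queue=[E,B,G] q_used=1 → run E
t=4: queue=[B,G,E] q_used=0 → run B
t=5: queue=[B,G,E] q_used=1 → run B
t=6: queue=[G,E,B] q_used=0 → run G
t=7: queue=[G,E,B] q_used=1 → run G
t=8: queue=[E,B,G] q_used=0 → run E
t=9: queue=[E,B,G] q_used=1 → run E
t=10: queue=[B,G,E] q_used=0 → run B
t=11: queue=[G,E] q_used=0 → run G
t=12: queue=[G,E] q_used=1 → run G
t=13: queue=[E,G] q_used=0 → run E
t=14: queue=[E,G] q_used=1 → run E
t=15: queue=[G] q_used=0 → run G
t=16: queue=[G] q_used=1 → run G
t=17: queue=[G] q_used=0 → run G
t=18: (idle)
t=19: (idle)

context switches = 9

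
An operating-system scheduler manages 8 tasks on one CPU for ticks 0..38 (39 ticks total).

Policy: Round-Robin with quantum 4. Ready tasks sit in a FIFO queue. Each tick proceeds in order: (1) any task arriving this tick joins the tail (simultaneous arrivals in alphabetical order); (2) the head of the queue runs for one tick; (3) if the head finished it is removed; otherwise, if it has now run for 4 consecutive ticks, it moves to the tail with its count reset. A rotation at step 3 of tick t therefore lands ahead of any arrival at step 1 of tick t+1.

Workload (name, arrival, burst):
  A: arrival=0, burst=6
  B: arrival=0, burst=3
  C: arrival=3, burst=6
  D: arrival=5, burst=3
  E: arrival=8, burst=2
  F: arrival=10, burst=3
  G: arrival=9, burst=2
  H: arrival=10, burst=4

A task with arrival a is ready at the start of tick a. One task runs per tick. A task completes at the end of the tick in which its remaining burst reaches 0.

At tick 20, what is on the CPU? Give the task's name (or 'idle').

t=0: queue=[A,B] q_used=0 → run A
t=1: queue=[A,B] q_used=1 → run A
t=2: queue=[A,B] q_used=2 → run A
t=3: queue=[A,B,C] q_used=3 → run A
t=4: queue=[B,C,A] q_used=0 → run B
t=5: queue=[B,C,A,D] q_used=1 → run B
t=6: queue=[B,C,A,D] q_used=2 → run B
t=7: queue=[C,A,D] q_used=0 → run C
t=8: queue=[C,A,D,E] q_used=1 → run C
t=9: queue=[C,A,D,E,G] q_used=2 → run C
t=10: queue=[C,A,D,E,G,F,H] q_used=3 → run C
t=11: queue=[A,D,E,G,F,H,C] q_used=0 → run A
t=12: queue=[A,D,E,G,F,H,C] q_used=1 → run A
t=13: queue=[D,E,G,F,H,C] q_used=0 → run D
t=14: queue=[D,E,G,F,H,C] q_used=1 → run D
t=15: queue=[D,E,G,F,H,C] q_used=2 → run D
t=16: queue=[E,G,F,H,C] q_used=0 → run E
t=17: queue=[E,G,F,H,C] q_used=1 → run E
t=18: queue=[G,F,H,C] q_used=0 → run G
t=19: queue=[G,F,H,C] q_used=1 → run G
t=20: queue=[F,H,C] q_used=0 → run F
t=21: queue=[F,H,C] q_used=1 → run F
t=22: queue=[F,H,C] q_used=2 → run F
t=23: queue=[H,C] q_used=0 → run H
t=24: queue=[H,C] q_used=1 → run H
t=25: queue=[H,C] q_used=2 → run H
t=26: queue=[H,C] q_used=3 → run H
t=27: queue=[C] q_used=0 → run C
t=28: queue=[C] q_used=1 → run C
t=29: (idle)
t=30: (idle)
t=31: (idle)
t=32: (idle)
t=33: (idle)
t=34: (idle)
t=35: (idle)
t=36: (idle)
t=37: (idle)
t=38: (idle)

running at tick 20 = F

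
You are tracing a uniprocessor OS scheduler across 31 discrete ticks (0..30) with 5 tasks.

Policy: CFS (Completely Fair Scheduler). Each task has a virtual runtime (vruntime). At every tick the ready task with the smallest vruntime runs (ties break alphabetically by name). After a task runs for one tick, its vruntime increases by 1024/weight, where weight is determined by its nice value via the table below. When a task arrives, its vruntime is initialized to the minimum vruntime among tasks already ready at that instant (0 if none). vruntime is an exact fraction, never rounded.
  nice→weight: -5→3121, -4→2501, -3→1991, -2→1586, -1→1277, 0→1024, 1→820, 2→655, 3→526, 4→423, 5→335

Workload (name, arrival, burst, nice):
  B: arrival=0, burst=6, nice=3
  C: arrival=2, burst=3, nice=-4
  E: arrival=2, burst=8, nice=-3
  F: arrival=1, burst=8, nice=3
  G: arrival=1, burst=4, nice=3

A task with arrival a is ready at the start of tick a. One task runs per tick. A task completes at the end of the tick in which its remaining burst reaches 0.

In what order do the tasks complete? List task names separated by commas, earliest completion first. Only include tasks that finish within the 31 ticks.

t=0: vr[B=0] → run B
t=1: vr[B=512/263 F=512/263 G=512/263] → run B
t=2: vr[B=1024/263 C=512/263 E=512/263 F=512/263 G=512/263] → run C
t=3: vr[B=1024/263 C=1549824/657763 E=512/263 F=512/263 G=512/263] → run E
t=4: vr[B=1024/263 C=1549824/657763 E=1288704/523633 F=512/263 G=512/263] → run F
t=5: vr[B=1024/263 C=1549824/657763 E=1288704/523633 F=1024/263 G=512/263] → run G
t=6: vr[B=1024/263 C=1549824/657763 E=1288704/523633 F=1024/263 G=1024/263] → run C
t=7: vr[B=1024/263 C=1819136/657763 E=1288704/523633 F=1024/263 G=1024/263] → run E
t=8: vr[B=1024/263 C=1819136/657763 E=1558016/523633 F=1024/263 G=1024/263] → run C
t=9: vr[B=1024/263 E=1558016/523633 F=1024/263 G=1024/263] → run E
t=10: vr[B=1024/263 E=1827328/523633 F=1024/263 G=1024/263] → run E
t=11: vr[B=1024/263 E=2096640/523633 F=1024/263 G=1024/263] → run B
t=12: vr[B=1536/263 E=2096640/523633 F=1024/263 G=1024/263] → run F
t=13: vr[B=1536/263 E=2096640/523633 F=1536/263 G=1024/263] → run G
t=14: vr[B=1536/263 E=2096640/523633 F=1536/263 G=1536/263] → run E
t=15: vr[B=1536/263 E=2365952/523633 F=1536/263 G=1536/263] → run E
t=16: vr[B=1536/263 E=2635264/523633 F=1536/263 G=1536/263] → run E
t=17: vr[B=1536/263 E=2904576/523633 F=1536/263 G=1536/263] → run E
t=18: vr[B=1536/263 F=1536/263 G=1536/263] → run B
t=19: vr[B=2048/263 F=1536/263 G=1536/263] → run F
t=20: vr[B=2048/263 F=2048/263 G=1536/263] → run G
t=21: vr[B=2048/263 F=2048/263 G=2048/263] → run B
t=22: vr[B=2560/263 F=2048/263 G=2048/263] → run F
t=23: vr[B=2560/263 F=2560/263 G=2048/263] → run G
t=24: vr[B=2560/263 F=2560/263] → run B
t=25: vr[F=2560/263] → run F
t=26: vr[F=3072/263] → run F
t=27: vr[F=3584/263] → run F
t=28: vr[F=4096/263] → run F
t=29: (idle)
t=30: (idle)

completion order = C, E, G, B, F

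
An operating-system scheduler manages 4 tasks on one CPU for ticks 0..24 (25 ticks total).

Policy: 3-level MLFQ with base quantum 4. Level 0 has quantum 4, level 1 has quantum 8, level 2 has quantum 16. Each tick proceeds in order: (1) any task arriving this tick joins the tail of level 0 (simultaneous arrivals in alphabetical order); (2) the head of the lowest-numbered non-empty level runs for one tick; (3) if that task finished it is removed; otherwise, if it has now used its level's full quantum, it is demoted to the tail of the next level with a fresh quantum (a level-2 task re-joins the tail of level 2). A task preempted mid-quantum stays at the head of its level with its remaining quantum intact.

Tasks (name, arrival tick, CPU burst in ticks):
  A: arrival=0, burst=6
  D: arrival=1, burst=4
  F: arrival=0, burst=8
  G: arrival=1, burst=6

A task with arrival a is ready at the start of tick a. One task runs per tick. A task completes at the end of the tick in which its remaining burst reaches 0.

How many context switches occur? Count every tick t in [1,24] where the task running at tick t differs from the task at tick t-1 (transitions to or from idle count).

t=0: L0/L1/L2 = AF/-/- → run A
t=1: L0/L1/L2 = AFDG/-/- → run A
t=2: L0/L1/L2 = AFDG/-/- → run A
t=3: L0/L1/L2 = AFDG/-/- → run A
t=4: L0/L1/L2 = FDG/A/- → run F
t=5: L0/L1/L2 = FDG/A/- → run F
t=6: L0/L1/L2 = FDG/A/- → run F
t=7: L0/L1/L2 = FDG/A/- → run F
t=8: L0/L1/L2 = DG/AF/- → run D
t=9: L0/L1/L2 = DG/AF/- → run D
t=10: L0/L1/L2 = DG/AF/- → run D
t=11: L0/L1/L2 = DG/AF/- → run D
t=12: L0/L1/L2 = G/AF/- → run G
t=13: L0/L1/L2 = G/AF/- → run G
t=14: L0/L1/L2 = G/AF/- → run G
t=15: L0/L1/L2 = G/AF/- → run G
t=16: L0/L1/L2 = -/AFG/- → run A
t=17: L0/L1/L2 = -/AFG/- → run A
t=18: L0/L1/L2 = -/FG/- → run F
t=19: L0/L1/L2 = -/FG/- → run F
t=20: L0/L1/L2 = -/FG/- → run F
t=21: L0/L1/L2 = -/FG/- → run F
t=22: L0/L1/L2 = -/G/- → run G
t=23: L0/L1/L2 = -/G/- → run G
t=24: (idle)

context switches = 7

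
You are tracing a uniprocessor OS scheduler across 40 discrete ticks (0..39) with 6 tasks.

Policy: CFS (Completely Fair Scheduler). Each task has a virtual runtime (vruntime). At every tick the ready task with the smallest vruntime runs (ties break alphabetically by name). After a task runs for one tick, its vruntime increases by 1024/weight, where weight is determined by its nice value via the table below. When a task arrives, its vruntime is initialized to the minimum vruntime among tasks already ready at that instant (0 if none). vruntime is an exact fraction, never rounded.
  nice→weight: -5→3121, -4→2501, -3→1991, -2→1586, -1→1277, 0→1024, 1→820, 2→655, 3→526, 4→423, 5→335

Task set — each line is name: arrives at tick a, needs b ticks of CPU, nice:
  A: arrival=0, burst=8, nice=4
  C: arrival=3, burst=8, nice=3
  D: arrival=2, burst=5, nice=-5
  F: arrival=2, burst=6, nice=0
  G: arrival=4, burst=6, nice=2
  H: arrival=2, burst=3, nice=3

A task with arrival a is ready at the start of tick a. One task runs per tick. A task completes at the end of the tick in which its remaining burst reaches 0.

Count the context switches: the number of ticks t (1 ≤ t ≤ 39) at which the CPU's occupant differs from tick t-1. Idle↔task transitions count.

t=0: vr[A=0] → run A
t=1: vr[A=1024/423] → run A
t=2: vr[A=2048/423 D=2048/423 F=2048/423 H=2048/423] → run A
t=3: vr[A=1024/141 C=2048/423 D=2048/423 F=2048/423 H=2048/423] → run C
t=4: vr[A=1024/141 C=755200/111249 D=2048/423 F=2048/423 G=2048/423 H=2048/423] → run D
t=5: vr[A=1024/141 C=755200/111249 D=6824960/1320183 F=2048/423 G=2048/423 H=2048/423] → run F
t=6: vr[A=1024/141 C=755200/111249 D=6824960/1320183 F=2471/423 G=2048/423 H=2048/423] → run G
t=7: vr[A=1024/141 C=755200/111249 D=6824960/1320183 F=2471/423 G=1774592/277065 H=2048/423] → run H
t=8: vr[A=1024/141 C=755200/111249 D=6824960/1320183 F=2471/423 G=1774592/277065 H=755200/111249] → run D
t=9: vr[A=1024/141 C=755200/111249 D=7258112/1320183 F=2471/423 G=1774592/277065 H=755200/111249] → run D
t=10: vr[A=1024/141 C=755200/111249 D=7691264/1320183 F=2471/423 G=1774592/277065 H=755200/111249] → run D
t=11: vr[A=1024/141 C=755200/111249 D=8124416/1320183 F=2471/423 G=1774592/277065 H=755200/111249] → run F
t=12: vr[A=1024/141 C=755200/111249 D=8124416/1320183 F=2894/423 G=1774592/277065 H=755200/111249] → run D
t=13: vr[A=1024/141 C=755200/111249 F=2894/423 G=1774592/277065 H=755200/111249] → run G
t=14: vr[A=1024/141 C=755200/111249 F=2894/423 G=2207744/277065 H=755200/111249] → run C
t=15: vr[A=1024/141 C=971776/111249 F=2894/423 G=2207744/277065 H=755200/111249] → run H
t=16: vr[A=1024/141 C=971776/111249 F=2894/423 G=2207744/277065 H=971776/111249] → run F
t=17: vr[A=1024/141 C=971776/111249 F=3317/423 G=2207744/277065 H=971776/111249] → run A
t=18: vr[A=4096/423 C=971776/111249 F=3317/423 G=2207744/277065 H=971776/111249] → run F
t=19: vr[A=4096/423 C=971776/111249 F=3740/423 G=2207744/277065 H=971776/111249] → run G
t=20: vr[A=4096/423 C=971776/111249 F=3740/423 G=2640896/277065 H=971776/111249] → run C
t=21: vr[A=4096/423 C=1188352/111249 F=3740/423 G=2640896/277065 H=971776/111249] → run H
t=22: vr[A=4096/423 C=1188352/111249 F=3740/423 G=2640896/277065] → run F
t=23: vr[A=4096/423 C=1188352/111249 F=4163/423 G=2640896/277065] → run G
t=24: vr[A=4096/423 C=1188352/111249 F=4163/423 G=3074048/277065] → run A
t=25: vr[A=5120/423 C=1188352/111249 F=4163/423 G=3074048/277065] → run F
t=26: vr[A=5120/423 C=1188352/111249 G=3074048/277065] → run C
t=27: vr[A=5120/423 C=1404928/111249 G=3074048/277065] → run G
t=28: vr[A=5120/423 C=1404928/111249 G=701440/55413] → run A
t=29: vr[A=2048/141 C=1404928/111249 G=701440/55413] → run C
t=30: vr[A=2048/141 C=1621504/111249 G=701440/55413] → run G
t=31: vr[A=2048/141 C=1621504/111249] → run A
t=32: vr[A=7168/423 C=1621504/111249] → run C
t=33: vr[A=7168/423 C=1838080/111249] → run C
t=34: vr[A=7168/423 C=2054656/111249] → run A
t=35: vr[C=2054656/111249] → run C
t=36: (idle)
t=37: (idle)
t=38: (idle)
t=39: (idle)

context switches = 31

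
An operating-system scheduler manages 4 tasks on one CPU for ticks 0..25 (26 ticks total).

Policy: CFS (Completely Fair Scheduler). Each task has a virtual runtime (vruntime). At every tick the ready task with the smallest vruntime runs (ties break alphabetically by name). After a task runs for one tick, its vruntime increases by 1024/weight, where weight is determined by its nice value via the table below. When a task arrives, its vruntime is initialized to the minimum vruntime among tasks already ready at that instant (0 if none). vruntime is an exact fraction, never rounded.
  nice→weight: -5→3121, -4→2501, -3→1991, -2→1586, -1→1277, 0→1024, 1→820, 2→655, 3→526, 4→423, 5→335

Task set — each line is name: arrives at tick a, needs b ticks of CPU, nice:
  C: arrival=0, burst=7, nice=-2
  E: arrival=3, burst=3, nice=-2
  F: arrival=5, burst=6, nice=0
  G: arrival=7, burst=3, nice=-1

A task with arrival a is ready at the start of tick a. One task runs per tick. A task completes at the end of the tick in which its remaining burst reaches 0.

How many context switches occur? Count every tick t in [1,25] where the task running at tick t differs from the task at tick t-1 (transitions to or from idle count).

context switches = 13

t=0: vr[C=0] → run C
t=1: vr[C=512/793] → run C
t=2: vr[C=1024/793] → run C
t=3: vr[C=1536/793 E=1536/793] → run C
t=4: vr[C=2048/793 E=1536/793] → run E
t=5: vr[C=2048/793 E=2048/793 F=2048/793] → run C
t=6: vr[C=2560/793 E=2048/793 F=2048/793] → run E
t=7: vr[C=2560/793 E=2560/793 F=2048/793 G=2048/793] → run F
t=8: vr[C=2560/793 E=2560/793 F=2841/793 G=2048/793] → run G
t=9: vr[C=2560/793 E=2560/793 F=2841/793 G=3427328/1012661] → run C
t=10: vr[C=3072/793 E=2560/793 F=2841/793 G=3427328/1012661] → run E
t=11: vr[C=3072/793 F=2841/793 G=3427328/1012661] → run G
t=12: vr[C=3072/793 F=2841/793 G=4239360/1012661] → run F
t=13: vr[C=3072/793 F=3634/793 G=4239360/1012661] → run C
t=14: vr[F=3634/793 G=4239360/1012661] → run G
t=15: vr[F=3634/793] → run F
t=16: vr[F=4427/793] → run F
t=17: vr[F=5220/793] → run F
t=18: vr[F=6013/793] → run F
t=19: (idle)
t=20: (idle)
t=21: (idle)
t=22: (idle)
t=23: (idle)
t=24: (idle)
t=25: (idle)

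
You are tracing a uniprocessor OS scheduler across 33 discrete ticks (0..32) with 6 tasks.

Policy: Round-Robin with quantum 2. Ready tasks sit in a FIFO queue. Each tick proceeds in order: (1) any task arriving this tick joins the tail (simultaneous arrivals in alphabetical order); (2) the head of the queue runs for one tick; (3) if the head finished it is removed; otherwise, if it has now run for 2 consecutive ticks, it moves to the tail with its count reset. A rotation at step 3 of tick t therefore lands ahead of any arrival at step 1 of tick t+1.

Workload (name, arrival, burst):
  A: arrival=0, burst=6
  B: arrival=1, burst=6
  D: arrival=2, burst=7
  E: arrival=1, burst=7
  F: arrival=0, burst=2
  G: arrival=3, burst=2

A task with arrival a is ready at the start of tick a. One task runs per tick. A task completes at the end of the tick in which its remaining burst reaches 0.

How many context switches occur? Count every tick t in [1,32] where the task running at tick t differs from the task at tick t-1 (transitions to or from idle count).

t=0: queue=[A,F] q_used=0 → run A
t=1: queue=[A,F,B,E] q_used=1 → run A
t=2: queue=[F,B,E,A,D] q_used=0 → run F
t=3: queue=[F,B,E,A,D,G] q_used=1 → run F
t=4: queue=[B,E,A,D,G] q_used=0 → run B
t=5: queue=[B,E,A,D,G] q_used=1 → run B
t=6: queue=[E,A,D,G,B] q_used=0 → run E
t=7: queue=[E,A,D,G,B] q_used=1 → run E
t=8: queue=[A,D,G,B,E] q_used=0 → run A
t=9: queue=[A,D,G,B,E] q_used=1 → run A
t=10: queue=[D,G,B,E,A] q_used=0 → run D
t=11: queue=[D,G,B,E,A] q_used=1 → run D
t=12: queue=[G,B,E,A,D] q_used=0 → run G
t=13: queue=[G,B,E,A,D] q_used=1 → run G
t=14: queue=[B,E,A,D] q_used=0 → run B
t=15: queue=[B,E,A,D] q_used=1 → run B
t=16: queue=[E,A,D,B] q_used=0 → run E
t=17: queue=[E,A,D,B] q_used=1 → run E
t=18: queue=[A,D,B,E] q_used=0 → run A
t=19: queue=[A,D,B,E] q_used=1 → run A
t=20: queue=[D,B,E] q_used=0 → run D
t=21: queue=[D,B,E] q_used=1 → run D
t=22: queue=[B,E,D] q_used=0 → run B
t=23: queue=[B,E,D] q_used=1 → run B
t=24: queue=[E,D] q_used=0 → run E
t=25: queue=[E,D] q_used=1 → run E
t=26: queue=[D,E] q_used=0 → run D
t=27: queue=[D,E] q_used=1 → run D
t=28: queue=[E,D] q_used=0 → run E
t=29: queue=[D] q_used=0 → run D
t=30: (idle)
t=31: (idle)
t=32: (idle)

context switches = 16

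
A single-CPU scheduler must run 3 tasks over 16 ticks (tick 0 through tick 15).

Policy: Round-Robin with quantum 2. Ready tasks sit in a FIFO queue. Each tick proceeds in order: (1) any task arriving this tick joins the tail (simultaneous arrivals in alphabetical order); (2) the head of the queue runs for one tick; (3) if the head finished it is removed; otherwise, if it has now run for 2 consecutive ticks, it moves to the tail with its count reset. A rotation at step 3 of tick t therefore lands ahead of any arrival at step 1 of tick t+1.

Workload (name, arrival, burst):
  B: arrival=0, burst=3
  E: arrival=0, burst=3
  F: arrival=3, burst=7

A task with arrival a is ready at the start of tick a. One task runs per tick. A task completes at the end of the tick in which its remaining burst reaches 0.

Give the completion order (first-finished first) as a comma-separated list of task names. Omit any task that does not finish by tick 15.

completion order = B, E, F

t=0: queue=[B,E] q_used=0 → run B
t=1: queue=[B,E] q_used=1 → run B
t=2: queue=[E,B] q_used=0 → run E
t=3: queue=[E,B,F] q_used=1 → run E
t=4: queue=[B,F,E] q_used=0 → run B
t=5: queue=[F,E] q_used=0 → run F
t=6: queue=[F,E] q_used=1 → run F
t=7: queue=[E,F] q_used=0 → run E
t=8: queue=[F] q_used=0 → run F
t=9: queue=[F] q_used=1 → run F
t=10: queue=[F] q_used=0 → run F
t=11: queue=[F] q_used=1 → run F
t=12: queue=[F] q_used=0 → run F
t=13: (idle)
t=14: (idle)
t=15: (idle)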